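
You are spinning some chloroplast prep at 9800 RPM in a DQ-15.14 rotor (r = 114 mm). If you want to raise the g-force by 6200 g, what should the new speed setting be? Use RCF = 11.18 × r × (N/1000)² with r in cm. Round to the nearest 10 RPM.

≈ 12030 RPM

r = 114 mm = 11.4 cm
Current RCF = 11.18 × 11.4 × (9.8)² = 11.18 × 11.4 × 96.04 ≈ 12,240.5 × g
Target RCF = 12,240.5 + 6,200 = 18,440.5 × g
(N/1000)² = 18,440.5 / 127.452 = 144.6858
N = 1000 × √144.6858 ≈ 12,028.5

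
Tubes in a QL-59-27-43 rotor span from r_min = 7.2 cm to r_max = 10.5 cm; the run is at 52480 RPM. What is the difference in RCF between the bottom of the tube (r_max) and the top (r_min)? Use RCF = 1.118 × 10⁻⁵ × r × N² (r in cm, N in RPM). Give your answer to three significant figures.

ΔRCF = 1.118 × 10⁻⁵ × (r_max − r_min) × N² = 1.118 × 10⁻⁵ × 3.3 × 2,754,150,400 ≈ 101,611.6

ΔRCF ≈ 102000 ×g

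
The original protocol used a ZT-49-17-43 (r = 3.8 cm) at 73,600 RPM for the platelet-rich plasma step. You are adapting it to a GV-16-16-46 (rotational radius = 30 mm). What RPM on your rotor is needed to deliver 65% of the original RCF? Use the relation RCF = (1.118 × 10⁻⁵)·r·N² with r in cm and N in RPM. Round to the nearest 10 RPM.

66780 RPM

RCF_original = 1.118 × 10⁻⁵ × 3.8 × (73600)² = 1.118 × 10⁻⁵ × 3.8 × 5,416,960,000 ≈ 230,134.1 × g
Target RCF = 0.65 × 230,134.1 ≈ 149,587.2 × g
Your rotor: r = 30 mm = 3.0 cm
149,587.2 = 1.118 × 10⁻⁵ × 3 × N²
N² = 149,587.2 / (3.354 × 10⁻⁵) = 4,459,964,222
N ≈ √4,459,964,222 ≈ 66,783.0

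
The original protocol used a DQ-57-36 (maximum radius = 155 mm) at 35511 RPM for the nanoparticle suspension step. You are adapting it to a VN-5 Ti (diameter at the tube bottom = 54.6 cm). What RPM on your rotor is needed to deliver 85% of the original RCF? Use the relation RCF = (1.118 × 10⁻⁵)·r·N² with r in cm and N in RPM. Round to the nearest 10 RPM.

≈ 24670 RPM

Original rotor: r = 155 mm = 15.5 cm
RCF_original = 1.118 × 10⁻⁵ × 15.5 × (35511)² = 1.118 × 10⁻⁵ × 15.5 × 1,261,031,121 ≈ 218,524.1 × g
Target RCF = 0.85 × 218,524.1 ≈ 185,745.5 × g
Your rotor: r = 54.6 / 2 = 27.3 cm
185,745.5 = 1.118 × 10⁻⁵ × 27.3 × N²
N² = 185,745.5 / (30.5214 × 10⁻⁵) = 608,574,639
N ≈ √608,574,639 ≈ 24,669.3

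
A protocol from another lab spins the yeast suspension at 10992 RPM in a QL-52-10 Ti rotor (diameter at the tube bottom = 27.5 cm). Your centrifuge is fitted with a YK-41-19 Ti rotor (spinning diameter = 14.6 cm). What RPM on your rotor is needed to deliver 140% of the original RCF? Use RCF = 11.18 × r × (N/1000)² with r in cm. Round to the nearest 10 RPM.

17850 RPM

Original rotor: r = 27.5 / 2 = 13.75 cm
RCF = 11.18 × r × (N/1000)²
RCF_original = 11.18 × 13.75 × (10.992)² = 11.18 × 13.75 × 120.824064 ≈ 18,573.7 × g
Target RCF = 1.4 × 18,573.7 ≈ 26,003.2 × g
Your rotor: r = 14.6 / 2 = 7.3 cm
26,003.2 = 11.18 × 7.3 × (N/1000)²
(N/1000)² = 26,003.2 / 81.614 = 318.612
N = 1000 × √318.612 ≈ 17,849.7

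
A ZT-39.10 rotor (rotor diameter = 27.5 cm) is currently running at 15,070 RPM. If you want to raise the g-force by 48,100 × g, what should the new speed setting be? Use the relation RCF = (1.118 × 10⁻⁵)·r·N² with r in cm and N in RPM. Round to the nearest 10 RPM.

23240 RPM

r = 27.5 / 2 = 13.75 cm
Current RCF = 1.118 × 10⁻⁵ × 13.75 × (15070)² = 1.118 × 10⁻⁵ × 13.75 × 227,104,900 ≈ 34,911.7 × g
Target RCF = 34,911.7 + 48,100 = 83,011.7 × g
N² = 83,011.7 / (15.3725 × 10⁻⁵) = 540,001,301
N ≈ √540,001,301 ≈ 23,237.9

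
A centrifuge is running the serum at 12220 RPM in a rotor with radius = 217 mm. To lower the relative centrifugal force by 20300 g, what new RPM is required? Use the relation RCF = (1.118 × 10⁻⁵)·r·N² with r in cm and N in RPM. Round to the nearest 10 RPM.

≈ 8100 RPM

r = 217 mm = 21.7 cm
Current RCF = 1.118 × 10⁻⁵ × 21.7 × (12220)² = 1.118 × 10⁻⁵ × 21.7 × 149,328,400 ≈ 36,228 × g
Target RCF = 36,228 − 20,300 = 15,928 × g
N² = 15,928 / (24.2606 × 10⁻⁵) = 65,653,776
N ≈ √65,653,776 ≈ 8,102.7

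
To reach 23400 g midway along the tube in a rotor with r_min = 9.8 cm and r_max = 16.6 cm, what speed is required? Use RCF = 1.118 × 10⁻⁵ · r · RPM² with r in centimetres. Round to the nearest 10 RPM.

r_avg = (9.8 + 16.6) / 2 = 13.2 cm
RCF = 1.118 × 10⁻⁵ × r × N²
23,400 = 1.118 × 10⁻⁵ × 13.2 × N²
N² = 23,400 / (14.7576 × 10⁻⁵) = 158,562,368
N ≈ √158,562,368 ≈ 12,592.2

N ≈ 12590 RPM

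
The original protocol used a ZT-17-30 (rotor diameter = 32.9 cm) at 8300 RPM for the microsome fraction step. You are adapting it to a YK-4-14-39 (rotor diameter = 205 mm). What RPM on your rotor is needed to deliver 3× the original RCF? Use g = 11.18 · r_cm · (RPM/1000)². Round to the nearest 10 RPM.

≈ 18210 RPM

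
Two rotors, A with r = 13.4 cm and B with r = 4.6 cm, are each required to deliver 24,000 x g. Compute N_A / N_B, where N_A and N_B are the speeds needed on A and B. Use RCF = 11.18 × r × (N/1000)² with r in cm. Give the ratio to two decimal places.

0.59

At fixed RCF, N ∝ 1/√r, so N_A/N_B = √(r_B/r_A) = √(4.6/13.4) = √0.343284 = 0.5859.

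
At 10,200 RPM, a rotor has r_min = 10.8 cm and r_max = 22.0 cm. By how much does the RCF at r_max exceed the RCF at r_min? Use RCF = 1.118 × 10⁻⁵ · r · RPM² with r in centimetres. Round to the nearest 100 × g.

RCF_max = 1.118 × 10⁻⁵ × 22 × (10200)² = 1.118 × 10⁻⁵ × 22 × 104,040,000 ≈ 25,589.7 × g
RCF_min = 1.118 × 10⁻⁵ × 10.8 × (10200)² = 1.118 × 10⁻⁵ × 10.8 × 104,040,000 ≈ 12,562.2 × g
ΔRCF = 25,589.7 − 12,562.2 = 13,027.5

ΔRCF ≈ 13000 x g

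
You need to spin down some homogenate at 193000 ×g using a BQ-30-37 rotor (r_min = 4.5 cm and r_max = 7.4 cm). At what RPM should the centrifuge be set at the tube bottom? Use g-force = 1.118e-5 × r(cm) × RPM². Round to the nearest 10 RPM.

≈ 48300 RPM

Use r_max = 7.4 cm.
193,000 = 1.118 × 10⁻⁵ × 7.4 × N²
N² = 193,000 / (8.2732 × 10⁻⁵) = 2,332,833,728
N ≈ √2,332,833,728 ≈ 48,299.4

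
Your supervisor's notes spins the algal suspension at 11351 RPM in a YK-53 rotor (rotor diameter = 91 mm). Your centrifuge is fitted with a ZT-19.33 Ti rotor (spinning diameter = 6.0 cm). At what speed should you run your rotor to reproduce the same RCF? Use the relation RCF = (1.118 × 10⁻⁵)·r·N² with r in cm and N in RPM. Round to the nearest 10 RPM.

Original rotor: r = 91 mm / 2 = 45.5 mm = 4.55 cm
RCF_original = 1.118 × 10⁻⁵ × 4.55 × (11351)² = 1.118 × 10⁻⁵ × 4.55 × 128,845,201 ≈ 6,554.2 × g
Your rotor: r = 6.0 / 2 = 3 cm
6,554.2 = 1.118 × 10⁻⁵ × 3 × N²
N² = 6,554.2 / (3.354 × 10⁻⁵) = 195,414,431
N ≈ √195,414,431 ≈ 13,979.1

≈ 13980 RPM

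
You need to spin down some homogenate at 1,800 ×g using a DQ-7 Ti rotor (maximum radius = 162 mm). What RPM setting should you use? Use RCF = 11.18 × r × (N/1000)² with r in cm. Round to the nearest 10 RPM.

r = 162 mm = 16.2 cm
1,800 = 11.18 × 16.2 × (N/1000)²
(N/1000)² = 1,800 / 181.116 = 9.938382
N = 1000 × √9.938382 ≈ 3,152.5

3150 RPM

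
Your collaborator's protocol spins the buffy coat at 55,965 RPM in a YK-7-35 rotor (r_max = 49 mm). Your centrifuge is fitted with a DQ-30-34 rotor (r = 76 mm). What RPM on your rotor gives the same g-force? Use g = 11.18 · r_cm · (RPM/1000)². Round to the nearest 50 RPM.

≈ 44950 RPM

Original rotor: r = 49 mm = 4.9 cm
RCF_original = 11.18 × 4.9 × (55.965)² = 11.18 × 4.9 × 3,132.081225 ≈ 171,581.7 × g
Your rotor: r = 76 mm = 7.6 cm
171,581.7 = 11.18 × 7.6 × (N/1000)²
(N/1000)² = 171,581.7 / 84.968 = 2019.368
N = 1000 × √2019.368 ≈ 44,937.4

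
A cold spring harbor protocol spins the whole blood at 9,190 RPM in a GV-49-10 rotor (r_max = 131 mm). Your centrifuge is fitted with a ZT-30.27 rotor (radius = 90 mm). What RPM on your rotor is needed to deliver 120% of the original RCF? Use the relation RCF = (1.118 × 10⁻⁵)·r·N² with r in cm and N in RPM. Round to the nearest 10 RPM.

Original rotor: r = 131 mm = 13.1 cm
RCF_original = 1.118 × 10⁻⁵ × 13.1 × (9190)² = 1.118 × 10⁻⁵ × 13.1 × 84,456,100 ≈ 12,369.3 × g
Target RCF = 1.2 × 12,369.3 ≈ 14,843.2 × g
Your rotor: r = 90 mm = 9.0 cm
14,843.2 = 1.118 × 10⁻⁵ × 9 × N²
N² = 14,843.2 / (10.062 × 10⁻⁵) = 147,517,392
N ≈ √147,517,392 ≈ 12,145.7

12150 RPM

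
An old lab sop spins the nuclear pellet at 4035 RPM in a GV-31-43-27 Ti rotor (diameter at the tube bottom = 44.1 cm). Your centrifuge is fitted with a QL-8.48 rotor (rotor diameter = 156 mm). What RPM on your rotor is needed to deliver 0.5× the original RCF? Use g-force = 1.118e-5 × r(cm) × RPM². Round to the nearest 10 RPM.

≈ 4800 RPM

Original rotor: r = 44.1 / 2 = 22.05 cm
RCF = 1.118 × 10⁻⁵ × r × N²
RCF_original = 1.118 × 10⁻⁵ × 22.05 × (4035)² = 1.118 × 10⁻⁵ × 22.05 × 16,281,225 ≈ 4,013.6 × g
Target RCF = 0.5 × 4,013.6 ≈ 2,006.8 × g
Your rotor: r = 156 mm / 2 = 78 mm = 7.8 cm
2,006.8 = 1.118 × 10⁻⁵ × 7.8 × N²
N² = 2,006.8 / (8.7204 × 10⁻⁵) = 23,012,706
N ≈ √23,012,706 ≈ 4,797.2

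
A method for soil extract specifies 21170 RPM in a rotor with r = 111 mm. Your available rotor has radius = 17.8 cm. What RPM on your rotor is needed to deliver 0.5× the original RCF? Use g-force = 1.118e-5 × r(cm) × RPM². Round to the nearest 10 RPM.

Original rotor: r = 111 mm = 11.1 cm
RCF_original = 1.118 × 10⁻⁵ × 11.1 × (21170)² = 1.118 × 10⁻⁵ × 11.1 × 448,168,900 ≈ 55,616.9 × g
Target RCF = 0.5 × 55,616.9 ≈ 27,808.5 × g
27,808.5 = 1.118 × 10⁻⁵ × 17.8 × N²
N² = 27,808.5 / (19.9004 × 10⁻⁵) = 139,738,397
N ≈ √139,738,397 ≈ 11,821.1

11820 RPM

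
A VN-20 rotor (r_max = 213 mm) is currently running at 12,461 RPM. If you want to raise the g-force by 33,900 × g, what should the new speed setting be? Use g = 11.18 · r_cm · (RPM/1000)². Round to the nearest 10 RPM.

r = 213 mm = 21.3 cm
Current RCF = 11.18 × 21.3 × (12.461)² = 11.18 × 21.3 × 155.276521 ≈ 36,976.6 × g
Target RCF = 36,976.6 + 33,900 = 70,876.6 × g
(N/1000)² = 70,876.6 / 238.134 = 297.6333
N = 1000 × √297.6333 ≈ 17,252.1

17250 RPM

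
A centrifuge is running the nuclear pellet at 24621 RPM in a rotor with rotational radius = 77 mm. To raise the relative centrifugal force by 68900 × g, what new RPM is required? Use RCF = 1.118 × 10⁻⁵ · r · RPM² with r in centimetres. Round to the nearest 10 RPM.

r = 77 mm = 7.7 cm
Current RCF = 1.118 × 10⁻⁵ × 7.7 × (24621)² = 1.118 × 10⁻⁵ × 7.7 × 606,193,641 ≈ 52,184.8 × g
Target RCF = 52,184.8 + 68,900 = 121,084.8 × g
N² = 121,084.8 / (8.6086 × 10⁻⁵) = 1,406,556,234
N ≈ √1,406,556,234 ≈ 37,504.1

37500 RPM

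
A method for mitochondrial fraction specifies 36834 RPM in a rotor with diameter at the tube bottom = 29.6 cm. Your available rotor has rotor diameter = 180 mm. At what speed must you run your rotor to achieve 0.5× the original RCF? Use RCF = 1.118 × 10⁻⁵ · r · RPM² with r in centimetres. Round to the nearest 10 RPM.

Original rotor: r = 29.6 / 2 = 14.8 cm
RCF_original = 1.118 × 10⁻⁵ × 14.8 × (36834)² = 1.118 × 10⁻⁵ × 14.8 × 1,356,743,556 ≈ 224,492.2 × g
Target RCF = 0.5 × 224,492.2 ≈ 112,246.1 × g
Your rotor: r = 180 mm / 2 = 90 mm = 9 cm
112,246.1 = 1.118 × 10⁻⁵ × 9 × N²
N² = 112,246.1 / (10.062 × 10⁻⁵) = 1,115,544,623
N ≈ √1,115,544,623 ≈ 33,399.8

33400 RPM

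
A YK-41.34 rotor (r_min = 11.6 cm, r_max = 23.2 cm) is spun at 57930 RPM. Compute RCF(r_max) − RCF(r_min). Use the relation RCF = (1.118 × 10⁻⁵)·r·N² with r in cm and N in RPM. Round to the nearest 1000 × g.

ΔRCF ≈ 435000 x g

RCF_max = 1.118 × 10⁻⁵ × 23.2 × (57930)² = 1.118 × 10⁻⁵ × 23.2 × 3,355,884,900 ≈ 870,436 × g
RCF_min = 1.118 × 10⁻⁵ × 11.6 × (57930)² = 1.118 × 10⁻⁵ × 11.6 × 3,355,884,900 ≈ 435,218 × g
ΔRCF = 870,436 − 435,218 = 435,218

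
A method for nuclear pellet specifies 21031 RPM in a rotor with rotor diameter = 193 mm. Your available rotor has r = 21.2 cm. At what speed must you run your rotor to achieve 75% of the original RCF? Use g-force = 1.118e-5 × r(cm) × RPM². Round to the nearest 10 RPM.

≈ 12290 RPM

Original rotor: r = 193 mm / 2 = 96.5 mm = 9.65 cm
RCF = 1.118 × 10⁻⁵ × r × N²
RCF_original = 1.118 × 10⁻⁵ × 9.65 × (21031)² = 1.118 × 10⁻⁵ × 9.65 × 442,302,961 ≈ 47,718.7 × g
Target RCF = 0.75 × 47,718.7 ≈ 35,789 × g
35,789 = 1.118 × 10⁻⁵ × 21.2 × N²
N² = 35,789 / (23.7016 × 10⁻⁵) = 150,998,245
N ≈ √150,998,245 ≈ 12,288.1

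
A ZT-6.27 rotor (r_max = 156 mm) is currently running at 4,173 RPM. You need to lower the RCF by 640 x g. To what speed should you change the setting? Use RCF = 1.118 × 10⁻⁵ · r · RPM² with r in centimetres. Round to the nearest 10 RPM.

r = 156 mm = 15.6 cm
Current RCF = 1.118 × 10⁻⁵ × 15.6 × (4173)² = 1.118 × 10⁻⁵ × 15.6 × 17,413,929 ≈ 3,037.1 × g
Target RCF = 3,037.1 − 640 = 2,397.1 × g
N² = 2,397.1 / (17.4408 × 10⁻⁵) = 13,744,209
N ≈ √13,744,209 ≈ 3,707.3

3710 RPM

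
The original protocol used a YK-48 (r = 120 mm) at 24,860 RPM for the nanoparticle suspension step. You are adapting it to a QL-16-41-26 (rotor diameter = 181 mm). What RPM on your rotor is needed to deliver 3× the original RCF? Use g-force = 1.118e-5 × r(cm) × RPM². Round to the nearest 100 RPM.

≈ 49600 RPM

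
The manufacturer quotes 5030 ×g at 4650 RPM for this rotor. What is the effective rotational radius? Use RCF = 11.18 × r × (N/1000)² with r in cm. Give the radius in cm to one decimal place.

RCF = 11.18 × r × (N/1000)²
5030 = 11.18 × r × (4.65)²
r = 5030 / (11.18 × 21.6225) = 5030 / 241.7396 ≈ 20.808 cm

20.8 cm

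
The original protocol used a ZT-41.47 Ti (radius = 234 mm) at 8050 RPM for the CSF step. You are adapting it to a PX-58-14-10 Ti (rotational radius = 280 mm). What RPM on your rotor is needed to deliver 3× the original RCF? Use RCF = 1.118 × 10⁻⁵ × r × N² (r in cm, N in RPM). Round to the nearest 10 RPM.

12750 RPM

Original rotor: r = 234 mm = 23.4 cm
RCF_original = 1.118 × 10⁻⁵ × 23.4 × (8050)² = 1.118 × 10⁻⁵ × 23.4 × 64,802,500 ≈ 16,953.1 × g
Target RCF = 3 × 16,953.1 ≈ 50,859.3 × g
Your rotor: r = 280 mm = 28.0 cm
50,859.3 = 1.118 × 10⁻⁵ × 28 × N²
N² = 50,859.3 / (31.304 × 10⁻⁵) = 162,469,014
N ≈ √162,469,014 ≈ 12,746.3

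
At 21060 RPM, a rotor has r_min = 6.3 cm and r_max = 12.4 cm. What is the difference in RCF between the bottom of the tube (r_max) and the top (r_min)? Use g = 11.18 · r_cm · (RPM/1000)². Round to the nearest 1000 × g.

≈ 30000 ×g

RCF_max = 11.18 × 12.4 × (21.06)² = 11.18 × 12.4 × 443.5236 ≈ 61,486.6 × g
RCF_min = 11.18 × 6.3 × (21.06)² = 11.18 × 6.3 × 443.5236 ≈ 31,239.1 × g
ΔRCF = 61,486.6 − 31,239.1 = 30,247.5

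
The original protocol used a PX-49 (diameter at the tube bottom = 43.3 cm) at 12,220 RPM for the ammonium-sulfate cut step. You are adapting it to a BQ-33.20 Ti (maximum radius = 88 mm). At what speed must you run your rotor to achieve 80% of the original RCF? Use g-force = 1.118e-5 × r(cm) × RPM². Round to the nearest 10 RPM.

17140 RPM

Original rotor: r = 43.3 / 2 = 21.65 cm
RCF = 1.118 × 10⁻⁵ × r × N²
RCF_original = 1.118 × 10⁻⁵ × 21.65 × (12220)² = 1.118 × 10⁻⁵ × 21.65 × 149,328,400 ≈ 36,144.5 × g
Target RCF = 0.8 × 36,144.5 ≈ 28,915.6 × g
Your rotor: r = 88 mm = 8.8 cm
28,915.6 = 1.118 × 10⁻⁵ × 8.8 × N²
N² = 28,915.6 / (9.8384 × 10⁻⁵) = 293,905,513
N ≈ √293,905,513 ≈ 17,143.7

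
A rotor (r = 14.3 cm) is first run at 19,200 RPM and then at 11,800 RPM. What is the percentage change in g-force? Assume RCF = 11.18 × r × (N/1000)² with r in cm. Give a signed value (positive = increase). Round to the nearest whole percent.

-62%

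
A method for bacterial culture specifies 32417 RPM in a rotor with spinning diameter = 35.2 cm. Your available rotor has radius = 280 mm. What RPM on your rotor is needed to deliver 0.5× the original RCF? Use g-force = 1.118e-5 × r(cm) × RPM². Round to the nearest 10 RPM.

Original rotor: r = 35.2 / 2 = 17.6 cm
RCF = 1.118 × 10⁻⁵ × r × N²
RCF_original = 1.118 × 10⁻⁵ × 17.6 × (32417)² = 1.118 × 10⁻⁵ × 17.6 × 1,050,861,889 ≈ 206,776 × g
Target RCF = 0.5 × 206,776 ≈ 103,388 × g
Your rotor: r = 280 mm = 28.0 cm
103,388 = 1.118 × 10⁻⁵ × 28 × N²
N² = 103,388 / (31.304 × 10⁻⁵) = 330,270,892
N ≈ √330,270,892 ≈ 18,173.4

18170 RPM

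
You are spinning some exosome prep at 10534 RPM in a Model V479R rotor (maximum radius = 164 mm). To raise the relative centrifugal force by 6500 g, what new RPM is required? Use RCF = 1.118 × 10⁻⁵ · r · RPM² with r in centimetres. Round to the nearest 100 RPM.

r = 164 mm = 16.4 cm
Current RCF = 1.118 × 10⁻⁵ × 16.4 × (10534)² = 1.118 × 10⁻⁵ × 16.4 × 110,965,156 ≈ 20,345.7 × g
Target RCF = 20,345.7 + 6,500 = 26,845.7 × g
N² = 26,845.7 / (18.3352 × 10⁻⁵) = 146,416,183
N ≈ √146,416,183 ≈ 12,100.3

12100 RPM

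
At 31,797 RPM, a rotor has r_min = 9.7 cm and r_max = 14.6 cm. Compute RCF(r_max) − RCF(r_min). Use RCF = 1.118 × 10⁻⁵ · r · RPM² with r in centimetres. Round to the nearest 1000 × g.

ΔRCF ≈ 55000 × g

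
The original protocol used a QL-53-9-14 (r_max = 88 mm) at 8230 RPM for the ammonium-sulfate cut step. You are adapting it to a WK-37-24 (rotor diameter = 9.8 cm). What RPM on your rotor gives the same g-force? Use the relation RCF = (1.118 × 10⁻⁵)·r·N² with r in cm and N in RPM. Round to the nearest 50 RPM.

11050 RPM

Original rotor: r = 88 mm = 8.8 cm
RCF_original = 1.118 × 10⁻⁵ × 8.8 × (8230)² = 1.118 × 10⁻⁵ × 8.8 × 67,732,900 ≈ 6,663.8 × g
Your rotor: r = 9.8 / 2 = 4.9 cm
6,663.8 = 1.118 × 10⁻⁵ × 4.9 × N²
N² = 6,663.8 / (5.4782 × 10⁻⁵) = 121,642,145
N ≈ √121,642,145 ≈ 11,029.1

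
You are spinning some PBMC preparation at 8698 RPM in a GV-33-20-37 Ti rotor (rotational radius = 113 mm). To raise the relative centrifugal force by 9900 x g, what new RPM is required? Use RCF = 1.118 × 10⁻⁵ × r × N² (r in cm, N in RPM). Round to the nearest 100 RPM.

≈ 12400 RPM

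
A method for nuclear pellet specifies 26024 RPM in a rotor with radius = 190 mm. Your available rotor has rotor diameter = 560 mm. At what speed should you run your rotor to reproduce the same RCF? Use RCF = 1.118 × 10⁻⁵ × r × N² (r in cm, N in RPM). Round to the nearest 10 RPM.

Original rotor: r = 190 mm = 19.0 cm
RCF = 1.118 × 10⁻⁵ × r × N²
RCF_original = 1.118 × 10⁻⁵ × 19 × (26024)² = 1.118 × 10⁻⁵ × 19 × 677,248,576 ≈ 143,861.1 × g
Your rotor: r = 560 mm / 2 = 280 mm = 28 cm
143,861.1 = 1.118 × 10⁻⁵ × 28 × N²
N² = 143,861.1 / (31.304 × 10⁻⁵) = 459,561,398
N ≈ √459,561,398 ≈ 21,437.4

≈ 21440 RPM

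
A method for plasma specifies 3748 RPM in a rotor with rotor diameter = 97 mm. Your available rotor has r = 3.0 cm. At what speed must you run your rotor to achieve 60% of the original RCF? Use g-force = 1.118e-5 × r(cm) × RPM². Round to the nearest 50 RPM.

Original rotor: r = 97 mm / 2 = 48.5 mm = 4.85 cm
RCF = 1.118 × 10⁻⁵ × r × N²
RCF_original = 1.118 × 10⁻⁵ × 4.85 × (3748)² = 1.118 × 10⁻⁵ × 4.85 × 14,047,504 ≈ 761.7 × g
Target RCF = 0.6 × 761.7 ≈ 457 × g
457 = 1.118 × 10⁻⁵ × 3 × N²
N² = 457 / (3.354 × 10⁻⁵) = 13,625,522
N ≈ √13,625,522 ≈ 3,691.3

≈ 3700 RPM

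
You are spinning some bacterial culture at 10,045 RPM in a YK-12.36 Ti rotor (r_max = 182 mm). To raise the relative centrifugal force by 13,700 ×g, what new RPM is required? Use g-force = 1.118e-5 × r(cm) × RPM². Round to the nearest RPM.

≈ 12970 RPM

r = 182 mm = 18.2 cm
Current RCF = 1.118 × 10⁻⁵ × 18.2 × (10045)² = 1.118 × 10⁻⁵ × 18.2 × 100,902,025 ≈ 20,531.1 × g
Target RCF = 20,531.1 + 13,700 = 34,231.1 × g
N² = 34,231.1 / (20.3476 × 10⁻⁵) = 168,231,634
N ≈ √168,231,634 ≈ 12,970.4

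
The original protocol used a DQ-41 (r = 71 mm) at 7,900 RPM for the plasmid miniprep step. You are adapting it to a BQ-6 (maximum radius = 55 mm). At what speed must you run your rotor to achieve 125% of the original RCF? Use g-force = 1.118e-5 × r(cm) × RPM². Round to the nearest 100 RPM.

10000 RPM

Original rotor: r = 71 mm = 7.1 cm
RCF_original = 1.118 × 10⁻⁵ × 7.1 × (7900)² = 1.118 × 10⁻⁵ × 7.1 × 62,410,000 ≈ 4,954 × g
Target RCF = 1.25 × 4,954 ≈ 6,192.5 × g
Your rotor: r = 55 mm = 5.5 cm
6,192.5 = 1.118 × 10⁻⁵ × 5.5 × N²
N² = 6,192.5 / (6.149 × 10⁻⁵) = 100,707,432
N ≈ √100,707,432 ≈ 10,035.3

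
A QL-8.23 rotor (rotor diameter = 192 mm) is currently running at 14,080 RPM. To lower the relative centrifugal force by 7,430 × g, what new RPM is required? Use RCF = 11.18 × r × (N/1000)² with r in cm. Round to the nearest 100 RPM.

r = 192 mm / 2 = 96 mm = 9.6 cm
Current RCF = 11.18 × 9.6 × (14.08)² = 11.18 × 9.6 × 198.2464 ≈ 21,277.4 × g
Target RCF = 21,277.4 − 7,430 = 13,847.4 × g
(N/1000)² = 13,847.4 / 107.328 = 129.0195
N = 1000 × √129.0195 ≈ 11,358.7

11400 RPM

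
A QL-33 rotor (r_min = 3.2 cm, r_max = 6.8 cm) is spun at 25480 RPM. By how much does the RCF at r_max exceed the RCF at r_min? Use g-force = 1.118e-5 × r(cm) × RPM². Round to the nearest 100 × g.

ΔRCF = 1.118 × 10⁻⁵ × (r_max − r_min) × N² = 1.118 × 10⁻⁵ × 3.6 × 649,230,400 ≈ 26,130.2

ΔRCF ≈ 26100 × g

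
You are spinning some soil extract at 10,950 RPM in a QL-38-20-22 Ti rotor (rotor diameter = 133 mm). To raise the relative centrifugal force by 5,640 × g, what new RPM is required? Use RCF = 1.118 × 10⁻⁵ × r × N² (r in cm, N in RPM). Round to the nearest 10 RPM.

13990 RPM

r = 133 mm / 2 = 66.5 mm = 6.65 cm
Current RCF = 1.118 × 10⁻⁵ × 6.65 × (10950)² = 1.118 × 10⁻⁵ × 6.65 × 119,902,500 ≈ 8,914.4 × g
Target RCF = 8,914.4 + 5,640 = 14,554.4 × g
N² = 14,554.4 / (7.4347 × 10⁻⁵) = 195,763,111
N ≈ √195,763,111 ≈ 13,991.5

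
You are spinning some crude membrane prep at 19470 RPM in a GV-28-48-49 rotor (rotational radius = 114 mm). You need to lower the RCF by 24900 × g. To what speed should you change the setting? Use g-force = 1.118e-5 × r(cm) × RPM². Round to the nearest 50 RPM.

≈ 13550 RPM

r = 114 mm = 11.4 cm
Current RCF = 1.118 × 10⁻⁵ × 11.4 × (19470)² = 1.118 × 10⁻⁵ × 11.4 × 379,080,900 ≈ 48,314.6 × g
Target RCF = 48,314.6 − 24,900 = 23,414.6 × g
N² = 23,414.6 / (12.7452 × 10⁻⁵) = 183,713,084
N ≈ √183,713,084 ≈ 13,554.1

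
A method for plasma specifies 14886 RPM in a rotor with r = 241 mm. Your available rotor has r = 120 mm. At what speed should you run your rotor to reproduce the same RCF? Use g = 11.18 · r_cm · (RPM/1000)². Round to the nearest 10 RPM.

Original rotor: r = 241 mm = 24.1 cm
RCF = 11.18 × r × (N/1000)²
RCF_original = 11.18 × 24.1 × (14.886)² = 11.18 × 24.1 × 221.592996 ≈ 59,705.6 × g
Your rotor: r = 120 mm = 12.0 cm
59,705.6 = 11.18 × 12 × (N/1000)²
(N/1000)² = 59,705.6 / 134.16 = 445.0328
N = 1000 × √445.0328 ≈ 21,095.8

21100 RPM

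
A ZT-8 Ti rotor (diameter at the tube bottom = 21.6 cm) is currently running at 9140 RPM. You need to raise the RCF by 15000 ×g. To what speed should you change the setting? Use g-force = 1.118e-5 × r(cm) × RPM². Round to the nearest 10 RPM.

r = 21.6 / 2 = 10.8 cm
Current RCF = 1.118 × 10⁻⁵ × 10.8 × (9140)² = 1.118 × 10⁻⁵ × 10.8 × 83,539,600 ≈ 10,086.9 × g
Target RCF = 10,086.9 + 15,000 = 25,086.9 × g
N² = 25,086.9 / (12.0744 × 10⁻⁵) = 207,769,330
N ≈ √207,769,330 ≈ 14,414.2

N₂ ≈ 14410 RPM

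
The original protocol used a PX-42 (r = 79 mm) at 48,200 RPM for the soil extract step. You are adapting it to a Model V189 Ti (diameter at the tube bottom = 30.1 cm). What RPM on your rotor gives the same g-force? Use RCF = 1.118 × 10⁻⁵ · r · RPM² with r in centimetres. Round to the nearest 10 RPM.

Original rotor: r = 79 mm = 7.9 cm
RCF = 1.118 × 10⁻⁵ × r × N²
RCF_original = 1.118 × 10⁻⁵ × 7.9 × (48200)² = 1.118 × 10⁻⁵ × 7.9 × 2,323,240,000 ≈ 205,193.2 × g
Your rotor: r = 30.1 / 2 = 15.05 cm
205,193.2 = 1.118 × 10⁻⁵ × 15.05 × N²
N² = 205,193.2 / (16.8259 × 10⁻⁵) = 1,219,508,020
N ≈ √1,219,508,020 ≈ 34,921.5

≈ 34920 RPM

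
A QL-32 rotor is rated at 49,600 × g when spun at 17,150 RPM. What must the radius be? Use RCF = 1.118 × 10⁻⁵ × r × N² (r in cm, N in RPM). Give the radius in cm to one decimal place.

15.1 cm

RCF = 1.118 × 10⁻⁵ × r × N²
49600 = 1.118 × 10⁻⁵ × r × (17150)²
r = 49600 / (1.118 × 10⁻⁵ × 294,122,500) = 49600 / 3288.29 ≈ 15.084 cm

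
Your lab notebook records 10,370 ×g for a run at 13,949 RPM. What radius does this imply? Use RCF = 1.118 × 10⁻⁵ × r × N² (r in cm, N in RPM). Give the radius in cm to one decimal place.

4.8 cm

RCF = 1.118 × 10⁻⁵ × r × N²
10370 = 1.118 × 10⁻⁵ × r × (13949)²
r = 10370 / (1.118 × 10⁻⁵ × 194,574,601) = 10370 / 2175.344 ≈ 4.767 cm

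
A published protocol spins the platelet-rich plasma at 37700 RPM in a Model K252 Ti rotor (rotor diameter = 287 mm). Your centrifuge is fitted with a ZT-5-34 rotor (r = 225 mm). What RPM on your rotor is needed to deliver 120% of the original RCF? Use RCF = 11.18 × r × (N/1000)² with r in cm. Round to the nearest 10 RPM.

Original rotor: r = 287 mm / 2 = 143.5 mm = 14.35 cm
RCF_original = 11.18 × 14.35 × (37.7)² = 11.18 × 14.35 × 1,421.29 ≈ 228,021.8 × g
Target RCF = 1.2 × 228,021.8 ≈ 273,626.2 × g
Your rotor: r = 225 mm = 22.5 cm
273,626.2 = 11.18 × 22.5 × (N/1000)²
(N/1000)² = 273,626.2 / 251.55 = 1087.761
N = 1000 × √1087.761 ≈ 32,981.2

32980 RPM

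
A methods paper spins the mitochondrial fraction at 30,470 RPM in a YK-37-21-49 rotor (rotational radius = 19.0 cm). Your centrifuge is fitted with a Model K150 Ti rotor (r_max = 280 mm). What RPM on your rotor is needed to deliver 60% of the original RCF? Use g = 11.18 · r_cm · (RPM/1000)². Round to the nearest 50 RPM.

19450 RPM

RCF = 11.18 × r × (N/1000)²
RCF_original = 11.18 × 19 × (30.47)² = 11.18 × 19 × 928.4209 ≈ 197,215.2 × g
Target RCF = 0.6 × 197,215.2 ≈ 118,329.1 × g
Your rotor: r = 280 mm = 28.0 cm
118,329.1 = 11.18 × 28 × (N/1000)²
(N/1000)² = 118,329.1 / 313.04 = 377.9999
N = 1000 × √377.9999 ≈ 19,442.2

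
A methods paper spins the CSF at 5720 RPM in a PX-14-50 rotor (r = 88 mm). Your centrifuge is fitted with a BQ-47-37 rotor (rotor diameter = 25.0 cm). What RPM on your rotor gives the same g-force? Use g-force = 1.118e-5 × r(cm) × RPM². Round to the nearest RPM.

4799 RPM

Original rotor: r = 88 mm = 8.8 cm
RCF_original = 1.118 × 10⁻⁵ × 8.8 × (5720)² = 1.118 × 10⁻⁵ × 8.8 × 32,718,400 ≈ 3,219 × g
Your rotor: r = 25.0 / 2 = 12.5 cm
3,219 = 1.118 × 10⁻⁵ × 12.5 × N²
N² = 3,219 / (13.975 × 10⁻⁵) = 23,033,989
N ≈ √23,033,989 ≈ 4,799.4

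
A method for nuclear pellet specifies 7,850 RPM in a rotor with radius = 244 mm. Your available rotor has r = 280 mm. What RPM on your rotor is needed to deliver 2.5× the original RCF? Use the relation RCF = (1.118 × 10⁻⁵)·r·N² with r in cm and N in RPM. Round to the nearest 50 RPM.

Original rotor: r = 244 mm = 24.4 cm
RCF_original = 1.118 × 10⁻⁵ × 24.4 × (7850)² = 1.118 × 10⁻⁵ × 24.4 × 61,622,500 ≈ 16,810.1 × g
Target RCF = 2.5 × 16,810.1 ≈ 42,025.2 × g
Your rotor: r = 280 mm = 28.0 cm
42,025.2 = 1.118 × 10⁻⁵ × 28 × N²
N² = 42,025.2 / (31.304 × 10⁻⁵) = 134,248,658
N ≈ √134,248,658 ≈ 11,586.6

11600 RPM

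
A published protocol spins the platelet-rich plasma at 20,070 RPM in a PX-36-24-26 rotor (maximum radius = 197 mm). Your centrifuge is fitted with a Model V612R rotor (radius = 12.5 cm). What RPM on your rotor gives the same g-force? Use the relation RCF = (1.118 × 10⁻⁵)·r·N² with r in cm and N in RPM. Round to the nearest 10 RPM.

Original rotor: r = 197 mm = 19.7 cm
RCF_original = 1.118 × 10⁻⁵ × 19.7 × (20070)² = 1.118 × 10⁻⁵ × 19.7 × 402,804,900 ≈ 88,716.2 × g
88,716.2 = 1.118 × 10⁻⁵ × 12.5 × N²
N² = 88,716.2 / (13.975 × 10⁻⁵) = 634,820,751
N ≈ √634,820,751 ≈ 25,195.6

25200 RPM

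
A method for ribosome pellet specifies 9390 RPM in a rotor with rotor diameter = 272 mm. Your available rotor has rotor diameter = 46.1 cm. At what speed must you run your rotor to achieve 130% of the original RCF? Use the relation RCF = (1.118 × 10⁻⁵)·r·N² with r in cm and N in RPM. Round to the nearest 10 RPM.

≈ 8220 RPM

Original rotor: r = 272 mm / 2 = 136 mm = 13.6 cm
RCF_original = 1.118 × 10⁻⁵ × 13.6 × (9390)² = 1.118 × 10⁻⁵ × 13.6 × 88,172,100 ≈ 13,406.4 × g
Target RCF = 1.3 × 13,406.4 ≈ 17,428.3 × g
Your rotor: r = 46.1 / 2 = 23.05 cm
17,428.3 = 1.118 × 10⁻⁵ × 23.05 × N²
N² = 17,428.3 / (25.7699 × 10⁻⁵) = 67,630,453
N ≈ √67,630,453 ≈ 8,223.8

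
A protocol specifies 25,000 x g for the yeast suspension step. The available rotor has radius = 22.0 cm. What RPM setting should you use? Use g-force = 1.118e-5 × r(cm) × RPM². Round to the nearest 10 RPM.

≈ 10080 RPM

25,000 = 1.118 × 10⁻⁵ × 22 × N²
N² = 25,000 / (24.596 × 10⁻⁵) = 101,642,544
N ≈ √101,642,544 ≈ 10,081.8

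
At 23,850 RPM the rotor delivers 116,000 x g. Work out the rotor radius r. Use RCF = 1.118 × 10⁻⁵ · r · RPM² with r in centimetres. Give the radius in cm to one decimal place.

116000 = 1.118 × 10⁻⁵ × r × (23850)²
r = 116000 / (1.118 × 10⁻⁵ × 568,822,500) = 116000 / 6359.436 ≈ 18.241 cm

≈ 18.2 cm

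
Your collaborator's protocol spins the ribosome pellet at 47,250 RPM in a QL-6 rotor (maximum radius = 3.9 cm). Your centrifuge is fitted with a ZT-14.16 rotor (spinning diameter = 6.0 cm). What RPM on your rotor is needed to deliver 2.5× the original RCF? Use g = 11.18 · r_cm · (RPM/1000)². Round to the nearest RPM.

RCF = 11.18 × r × (N/1000)²
RCF_original = 11.18 × 3.9 × (47.25)² = 11.18 × 3.9 × 2,232.5625 ≈ 97,344.2 × g
Target RCF = 2.5 × 97,344.2 ≈ 243,360.5 × g
Your rotor: r = 6.0 / 2 = 3 cm
243,360.5 = 11.18 × 3 × (N/1000)²
(N/1000)² = 243,360.5 / 33.54 = 7255.829
N = 1000 × √7255.829 ≈ 85,181.2

85181 RPM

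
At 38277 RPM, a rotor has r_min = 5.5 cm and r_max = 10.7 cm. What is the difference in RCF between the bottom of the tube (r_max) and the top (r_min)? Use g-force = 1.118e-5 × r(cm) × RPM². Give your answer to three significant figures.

≈ 85200 g

RCF_max = 1.118 × 10⁻⁵ × 10.7 × (38277)² = 1.118 × 10⁻⁵ × 10.7 × 1,465,128,729 ≈ 175,267.5 × g
RCF_min = 1.118 × 10⁻⁵ × 5.5 × (38277)² = 1.118 × 10⁻⁵ × 5.5 × 1,465,128,729 ≈ 90,090.8 × g
ΔRCF = 175,267.5 − 90,090.8 = 85,176.7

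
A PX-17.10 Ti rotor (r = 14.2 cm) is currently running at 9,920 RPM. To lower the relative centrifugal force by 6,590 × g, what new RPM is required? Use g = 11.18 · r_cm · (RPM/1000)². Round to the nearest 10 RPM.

7540 RPM

Current RCF = 11.18 × 14.2 × (9.92)² = 11.18 × 14.2 × 98.4064 ≈ 15,622.6 × g
Target RCF = 15,622.6 − 6,590 = 9,032.6 × g
(N/1000)² = 9,032.6 / 158.756 = 56.89612
N = 1000 × √56.89612 ≈ 7,543.0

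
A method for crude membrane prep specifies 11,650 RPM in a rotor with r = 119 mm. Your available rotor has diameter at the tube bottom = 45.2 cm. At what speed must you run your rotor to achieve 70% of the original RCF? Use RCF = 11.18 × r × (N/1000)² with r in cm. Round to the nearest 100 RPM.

7100 RPM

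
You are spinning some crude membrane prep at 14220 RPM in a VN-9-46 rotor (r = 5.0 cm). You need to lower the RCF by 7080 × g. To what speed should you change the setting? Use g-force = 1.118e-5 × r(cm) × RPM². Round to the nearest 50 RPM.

8700 RPM

Current RCF = 1.118 × 10⁻⁵ × 5 × (14220)² = 1.118 × 10⁻⁵ × 5 × 202,208,400 ≈ 11,303.4 × g
Target RCF = 11,303.4 − 7,080 = 4,223.4 × g
N² = 4,223.4 / (5.59 × 10⁻⁵) = 75,552,773
N ≈ √75,552,773 ≈ 8,692.1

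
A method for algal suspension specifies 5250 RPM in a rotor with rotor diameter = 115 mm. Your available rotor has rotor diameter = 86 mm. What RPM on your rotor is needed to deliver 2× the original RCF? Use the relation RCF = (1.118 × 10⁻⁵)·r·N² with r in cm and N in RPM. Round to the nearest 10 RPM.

8590 RPM

Original rotor: r = 115 mm / 2 = 57.5 mm = 5.75 cm
RCF = 1.118 × 10⁻⁵ × r × N²
RCF_original = 1.118 × 10⁻⁵ × 5.75 × (5250)² = 1.118 × 10⁻⁵ × 5.75 × 27,562,500 ≈ 1,771.9 × g
Target RCF = 2 × 1,771.9 ≈ 3,543.8 × g
Your rotor: r = 86 mm / 2 = 43 mm = 4.3 cm
3,543.8 = 1.118 × 10⁻⁵ × 4.3 × N²
N² = 3,543.8 / (4.8074 × 10⁻⁵) = 73,715,522
N ≈ √73,715,522 ≈ 8,585.8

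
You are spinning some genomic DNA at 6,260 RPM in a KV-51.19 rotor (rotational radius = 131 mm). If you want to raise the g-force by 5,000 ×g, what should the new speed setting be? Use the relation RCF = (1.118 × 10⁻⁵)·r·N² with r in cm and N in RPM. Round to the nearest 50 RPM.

N₂ ≈ 8550 RPM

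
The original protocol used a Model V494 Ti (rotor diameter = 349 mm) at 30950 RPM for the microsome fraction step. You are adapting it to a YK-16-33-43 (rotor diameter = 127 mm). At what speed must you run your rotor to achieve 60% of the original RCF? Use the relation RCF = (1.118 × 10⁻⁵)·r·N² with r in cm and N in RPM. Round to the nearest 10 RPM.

39740 RPM

Original rotor: r = 349 mm / 2 = 174.5 mm = 17.45 cm
RCF_original = 1.118 × 10⁻⁵ × 17.45 × (30950)² = 1.118 × 10⁻⁵ × 17.45 × 957,902,500 ≈ 186,878.2 × g
Target RCF = 0.6 × 186,878.2 ≈ 112,126.9 × g
Your rotor: r = 127 mm / 2 = 63.5 mm = 6.35 cm
112,126.9 = 1.118 × 10⁻⁵ × 6.35 × N²
N² = 112,126.9 / (7.0993 × 10⁻⁵) = 1,579,407,829
N ≈ √1,579,407,829 ≈ 39,741.8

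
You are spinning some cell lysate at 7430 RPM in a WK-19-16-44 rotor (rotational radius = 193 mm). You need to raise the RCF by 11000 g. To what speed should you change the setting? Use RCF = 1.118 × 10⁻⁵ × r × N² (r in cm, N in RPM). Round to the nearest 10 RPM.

r = 193 mm = 19.3 cm
Current RCF = 1.118 × 10⁻⁵ × 19.3 × (7430)² = 1.118 × 10⁻⁵ × 19.3 × 55,204,900 ≈ 11,911.8 × g
Target RCF = 11,911.8 + 11,000 = 22,911.8 × g
N² = 22,911.8 / (21.5774 × 10⁻⁵) = 106,184,248
N ≈ √106,184,248 ≈ 10,304.6

N₂ ≈ 10300 RPM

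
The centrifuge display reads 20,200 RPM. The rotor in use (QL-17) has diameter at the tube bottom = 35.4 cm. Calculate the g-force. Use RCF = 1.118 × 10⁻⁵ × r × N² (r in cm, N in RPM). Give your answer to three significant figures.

≈ 80700 x g

r = 35.4 / 2 = 17.7 cm
RCF = 1.118 × 10⁻⁵ × r × N²
RCF = 1.118 × 10⁻⁵ × 17.7 × (20200)² = 1.118 × 10⁻⁵ × 17.7 × 408,040,000 ≈ 80,745.4 × g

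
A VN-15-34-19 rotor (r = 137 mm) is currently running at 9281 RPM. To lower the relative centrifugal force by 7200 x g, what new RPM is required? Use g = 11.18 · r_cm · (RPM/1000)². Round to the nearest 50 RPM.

r = 137 mm = 13.7 cm
Current RCF = 11.18 × 13.7 × (9.281)² = 11.18 × 13.7 × 86.136961 ≈ 13,193.3 × g
Target RCF = 13,193.3 − 7,200 = 5,993.3 × g
(N/1000)² = 5,993.3 / 153.166 = 39.12944
N = 1000 × √39.12944 ≈ 6,255.4

N₂ ≈ 6250 RPM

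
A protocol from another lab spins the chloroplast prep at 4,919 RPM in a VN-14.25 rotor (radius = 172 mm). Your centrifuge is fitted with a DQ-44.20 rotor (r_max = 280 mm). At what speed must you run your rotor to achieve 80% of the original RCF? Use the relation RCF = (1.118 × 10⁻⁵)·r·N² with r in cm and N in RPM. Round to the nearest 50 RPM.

≈ 3450 RPM

Original rotor: r = 172 mm = 17.2 cm
RCF_original = 1.118 × 10⁻⁵ × 17.2 × (4919)² = 1.118 × 10⁻⁵ × 17.2 × 24,196,561 ≈ 4,652.9 × g
Target RCF = 0.8 × 4,652.9 ≈ 3,722.3 × g
Your rotor: r = 280 mm = 28.0 cm
3,722.3 = 1.118 × 10⁻⁵ × 28 × N²
N² = 3,722.3 / (31.304 × 10⁻⁵) = 11,890,813
N ≈ √11,890,813 ≈ 3,448.3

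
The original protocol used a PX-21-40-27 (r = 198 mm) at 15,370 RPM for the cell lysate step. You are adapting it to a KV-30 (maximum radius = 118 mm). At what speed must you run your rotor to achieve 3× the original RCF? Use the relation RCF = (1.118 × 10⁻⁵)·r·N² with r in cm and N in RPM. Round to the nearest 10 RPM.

34480 RPM

Original rotor: r = 198 mm = 19.8 cm
RCF = 1.118 × 10⁻⁵ × r × N²
RCF_original = 1.118 × 10⁻⁵ × 19.8 × (15370)² = 1.118 × 10⁻⁵ × 19.8 × 236,236,900 ≈ 52,294.3 × g
Target RCF = 3 × 52,294.3 ≈ 156,882.9 × g
Your rotor: r = 118 mm = 11.8 cm
156,882.9 = 1.118 × 10⁻⁵ × 11.8 × N²
N² = 156,882.9 / (13.1924 × 10⁻⁵) = 1,189,191,504
N ≈ √1,189,191,504 ≈ 34,484.7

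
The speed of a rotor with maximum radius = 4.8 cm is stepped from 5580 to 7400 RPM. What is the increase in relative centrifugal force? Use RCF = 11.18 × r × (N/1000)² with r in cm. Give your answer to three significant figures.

1270 x g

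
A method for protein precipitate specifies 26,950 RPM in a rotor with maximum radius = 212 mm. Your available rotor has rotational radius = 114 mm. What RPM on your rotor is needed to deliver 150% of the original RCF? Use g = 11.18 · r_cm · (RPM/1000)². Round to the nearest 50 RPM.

45000 RPM

Original rotor: r = 212 mm = 21.2 cm
RCF_original = 11.18 × 21.2 × (26.95)² = 11.18 × 21.2 × 726.3025 ≈ 172,145.3 × g
Target RCF = 1.5 × 172,145.3 ≈ 258,217.9 × g
Your rotor: r = 114 mm = 11.4 cm
258,217.9 = 11.18 × 11.4 × (N/1000)²
(N/1000)² = 258,217.9 / 127.452 = 2026.001
N = 1000 × √2026.001 ≈ 45,011.1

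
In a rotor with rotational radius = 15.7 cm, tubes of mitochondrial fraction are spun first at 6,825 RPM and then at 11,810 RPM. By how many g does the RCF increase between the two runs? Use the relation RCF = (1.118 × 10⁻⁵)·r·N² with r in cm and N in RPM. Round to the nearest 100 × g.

16300 g

RCF₁ = 1.118 × 10⁻⁵ × 15.7 × (6825)² = 1.118 × 10⁻⁵ × 15.7 × 46,580,625 ≈ 8,176.1 × g
RCF₂ = 1.118 × 10⁻⁵ × 15.7 × (11810)² = 1.118 × 10⁻⁵ × 15.7 × 139,476,100 ≈ 24,481.7 × g
Increase = 24,481.7 − 8,176.1 = 16,305.6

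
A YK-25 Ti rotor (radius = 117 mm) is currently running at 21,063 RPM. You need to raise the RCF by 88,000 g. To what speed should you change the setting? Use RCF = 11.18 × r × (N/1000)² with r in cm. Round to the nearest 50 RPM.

≈ 33400 RPM

r = 117 mm = 11.7 cm
Current RCF = 11.18 × 11.7 × (21.063)² = 11.18 × 11.7 × 443.649969 ≈ 58,032.1 × g
Target RCF = 58,032.1 + 88,000 = 146,032.1 × g
(N/1000)² = 146,032.1 / 130.806 = 1116.402
N = 1000 × √1116.402 ≈ 33,412.6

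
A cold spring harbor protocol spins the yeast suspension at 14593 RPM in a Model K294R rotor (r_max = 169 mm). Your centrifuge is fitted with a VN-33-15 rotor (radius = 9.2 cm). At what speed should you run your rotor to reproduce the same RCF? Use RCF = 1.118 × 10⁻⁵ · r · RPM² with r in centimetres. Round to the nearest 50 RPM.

19800 RPM

Original rotor: r = 169 mm = 16.9 cm
RCF_original = 1.118 × 10⁻⁵ × 16.9 × (14593)² = 1.118 × 10⁻⁵ × 16.9 × 212,955,649 ≈ 40,236.3 × g
40,236.3 = 1.118 × 10⁻⁵ × 9.2 × N²
N² = 40,236.3 / (10.2856 × 10⁻⁵) = 391,190,597
N ≈ √391,190,597 ≈ 19,778.5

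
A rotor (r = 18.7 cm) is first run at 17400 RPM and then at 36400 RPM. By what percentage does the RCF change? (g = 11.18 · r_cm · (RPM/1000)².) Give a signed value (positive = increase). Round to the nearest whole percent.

+338%

RCF ∝ N², so the ratio is (36400/17400)² = (2.091954)² = 4.3763.
Change = 4.3763 − 1 = +3.3763 → +337.6%.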